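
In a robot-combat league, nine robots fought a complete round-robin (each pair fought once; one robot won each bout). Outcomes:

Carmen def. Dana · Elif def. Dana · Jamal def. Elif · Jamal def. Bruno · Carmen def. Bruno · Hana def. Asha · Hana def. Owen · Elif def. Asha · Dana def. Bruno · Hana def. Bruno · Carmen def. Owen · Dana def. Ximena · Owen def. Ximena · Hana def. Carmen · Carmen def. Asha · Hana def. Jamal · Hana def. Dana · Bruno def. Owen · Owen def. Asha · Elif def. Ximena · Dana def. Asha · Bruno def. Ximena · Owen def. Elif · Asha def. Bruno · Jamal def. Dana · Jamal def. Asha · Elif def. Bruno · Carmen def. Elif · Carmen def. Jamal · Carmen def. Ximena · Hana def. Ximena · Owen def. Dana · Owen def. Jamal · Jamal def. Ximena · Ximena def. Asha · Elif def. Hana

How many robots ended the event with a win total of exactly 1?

Win totals: Bruno 2, Asha 1, Carmen 7, Elif 5, Jamal 5, Hana 7, Dana 3, Ximena 1, Owen 5.
Exactly 1: Asha, Ximena — 2 robots.

2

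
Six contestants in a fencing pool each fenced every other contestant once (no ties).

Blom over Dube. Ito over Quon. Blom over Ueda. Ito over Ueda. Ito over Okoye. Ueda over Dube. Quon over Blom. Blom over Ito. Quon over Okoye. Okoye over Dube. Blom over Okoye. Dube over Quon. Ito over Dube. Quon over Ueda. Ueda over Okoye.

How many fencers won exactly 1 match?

2

Win totals: Quon 3, Ito 4, Okoye 1, Ueda 2, Blom 4, Dube 1.
Exactly 1: Okoye, Dube — 2 fencers.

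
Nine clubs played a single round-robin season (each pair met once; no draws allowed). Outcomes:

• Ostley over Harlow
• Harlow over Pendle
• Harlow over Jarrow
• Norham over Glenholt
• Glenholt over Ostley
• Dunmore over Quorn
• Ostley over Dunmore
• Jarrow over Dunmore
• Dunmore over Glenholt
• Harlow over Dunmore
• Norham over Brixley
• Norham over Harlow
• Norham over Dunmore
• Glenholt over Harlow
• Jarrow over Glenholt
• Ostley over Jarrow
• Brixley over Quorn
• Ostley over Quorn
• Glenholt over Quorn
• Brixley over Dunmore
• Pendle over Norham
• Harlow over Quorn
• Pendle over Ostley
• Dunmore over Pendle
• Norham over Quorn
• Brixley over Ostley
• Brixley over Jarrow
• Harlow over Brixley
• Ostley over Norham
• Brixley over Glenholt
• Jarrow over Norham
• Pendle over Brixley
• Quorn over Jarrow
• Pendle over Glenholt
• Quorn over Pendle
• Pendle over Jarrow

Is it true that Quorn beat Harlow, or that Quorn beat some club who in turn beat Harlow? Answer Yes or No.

Quorn did not beat Harlow directly.
Quorn beat Jarrow, Pendle, but each of them lost to Harlow. No two-step path.

No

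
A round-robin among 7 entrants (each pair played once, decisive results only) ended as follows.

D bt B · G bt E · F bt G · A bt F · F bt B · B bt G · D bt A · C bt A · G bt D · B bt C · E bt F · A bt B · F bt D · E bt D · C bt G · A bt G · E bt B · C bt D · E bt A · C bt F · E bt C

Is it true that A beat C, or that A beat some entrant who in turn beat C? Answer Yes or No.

A did not beat C directly.
A beat B, F, G. Of those, B beat C.

Yes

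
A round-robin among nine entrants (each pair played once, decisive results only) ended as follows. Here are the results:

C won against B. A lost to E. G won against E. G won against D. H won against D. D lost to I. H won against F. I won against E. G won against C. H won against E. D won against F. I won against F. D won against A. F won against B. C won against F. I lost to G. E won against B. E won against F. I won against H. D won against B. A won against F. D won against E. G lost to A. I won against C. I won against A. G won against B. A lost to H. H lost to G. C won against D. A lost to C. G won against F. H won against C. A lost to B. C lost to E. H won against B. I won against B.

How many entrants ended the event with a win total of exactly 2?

Win totals: A 2, B 1, C 4, D 4, E 4, F 1, G 7, H 6, I 7.
Exactly 2: A — 1 entrant.

1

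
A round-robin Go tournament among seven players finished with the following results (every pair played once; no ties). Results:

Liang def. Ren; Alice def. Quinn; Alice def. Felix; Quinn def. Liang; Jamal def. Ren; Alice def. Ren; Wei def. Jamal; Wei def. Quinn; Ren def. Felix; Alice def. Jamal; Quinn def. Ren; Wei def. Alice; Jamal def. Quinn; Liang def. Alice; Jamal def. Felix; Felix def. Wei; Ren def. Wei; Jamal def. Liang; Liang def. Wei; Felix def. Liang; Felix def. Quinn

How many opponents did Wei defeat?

3

Wei's results: beat Jamal, Quinn, Alice; lost to Liang, Felix, Ren.
That is 3 wins.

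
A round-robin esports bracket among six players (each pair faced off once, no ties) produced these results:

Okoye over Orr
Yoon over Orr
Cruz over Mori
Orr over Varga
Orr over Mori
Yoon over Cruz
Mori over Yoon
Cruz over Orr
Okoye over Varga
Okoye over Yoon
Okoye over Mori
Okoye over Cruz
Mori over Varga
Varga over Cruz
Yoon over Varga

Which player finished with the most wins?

Win totals: Yoon 3, Mori 2, Okoye 5, Orr 2, Cruz 2, Varga 1.
Okoye leads with 5 wins (next highest: 3).

Okoye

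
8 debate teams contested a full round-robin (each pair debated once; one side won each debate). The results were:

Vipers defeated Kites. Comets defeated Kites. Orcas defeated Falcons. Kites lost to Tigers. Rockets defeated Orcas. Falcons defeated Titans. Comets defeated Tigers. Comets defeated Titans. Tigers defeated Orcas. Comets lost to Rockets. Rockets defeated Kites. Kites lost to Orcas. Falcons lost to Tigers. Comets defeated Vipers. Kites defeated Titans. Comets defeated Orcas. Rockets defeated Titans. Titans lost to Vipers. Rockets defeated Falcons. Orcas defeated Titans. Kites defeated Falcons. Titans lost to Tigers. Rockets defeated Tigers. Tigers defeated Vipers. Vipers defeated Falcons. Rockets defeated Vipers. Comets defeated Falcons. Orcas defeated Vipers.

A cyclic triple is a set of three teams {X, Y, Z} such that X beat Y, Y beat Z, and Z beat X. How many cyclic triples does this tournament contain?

Win totals: Tigers 5, Comets 6, Kites 2, Orcas 4, Rockets 7, Vipers 3, Falcons 1, Titans 0.
A team with w wins dominates both others in C(w,2) triples; summing gives 10 + 15 + 1 + 6 + 21 + 3 + 0 + 0 = 56 transitive triples.
Total triples C(8,3) = 56, so cyclic triples = 56 − 56 = 0.

0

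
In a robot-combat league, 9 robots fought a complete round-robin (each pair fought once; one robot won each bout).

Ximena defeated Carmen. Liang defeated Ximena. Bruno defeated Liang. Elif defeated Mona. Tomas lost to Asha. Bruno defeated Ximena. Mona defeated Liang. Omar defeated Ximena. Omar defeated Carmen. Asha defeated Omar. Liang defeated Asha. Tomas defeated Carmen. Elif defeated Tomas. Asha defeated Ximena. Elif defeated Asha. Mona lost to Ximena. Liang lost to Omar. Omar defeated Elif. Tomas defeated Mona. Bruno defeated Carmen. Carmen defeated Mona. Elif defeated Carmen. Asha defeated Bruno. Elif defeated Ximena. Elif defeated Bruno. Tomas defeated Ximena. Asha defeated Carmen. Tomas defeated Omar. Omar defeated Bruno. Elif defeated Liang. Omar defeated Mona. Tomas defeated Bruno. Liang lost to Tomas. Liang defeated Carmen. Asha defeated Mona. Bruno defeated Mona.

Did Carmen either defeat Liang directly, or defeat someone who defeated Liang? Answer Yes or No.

Carmen did not beat Liang directly.
Carmen beat Mona. Of those, Mona beat Liang.

Yes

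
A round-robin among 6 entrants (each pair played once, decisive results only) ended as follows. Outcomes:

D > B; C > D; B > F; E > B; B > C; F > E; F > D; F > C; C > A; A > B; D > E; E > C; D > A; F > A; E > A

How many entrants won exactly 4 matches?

1

Win totals: A 1, B 2, C 2, D 3, E 3, F 4.
Exactly 4: F — 1 entrant.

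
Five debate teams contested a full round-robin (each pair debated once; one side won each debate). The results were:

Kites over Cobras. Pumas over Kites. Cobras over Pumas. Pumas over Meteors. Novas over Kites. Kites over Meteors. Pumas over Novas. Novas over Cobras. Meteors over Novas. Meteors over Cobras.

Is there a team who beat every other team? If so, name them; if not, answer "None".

Highest win total is Pumas with 3 (out of 4 possible).
Pumas lost to Cobras, so no team went undefeated.

None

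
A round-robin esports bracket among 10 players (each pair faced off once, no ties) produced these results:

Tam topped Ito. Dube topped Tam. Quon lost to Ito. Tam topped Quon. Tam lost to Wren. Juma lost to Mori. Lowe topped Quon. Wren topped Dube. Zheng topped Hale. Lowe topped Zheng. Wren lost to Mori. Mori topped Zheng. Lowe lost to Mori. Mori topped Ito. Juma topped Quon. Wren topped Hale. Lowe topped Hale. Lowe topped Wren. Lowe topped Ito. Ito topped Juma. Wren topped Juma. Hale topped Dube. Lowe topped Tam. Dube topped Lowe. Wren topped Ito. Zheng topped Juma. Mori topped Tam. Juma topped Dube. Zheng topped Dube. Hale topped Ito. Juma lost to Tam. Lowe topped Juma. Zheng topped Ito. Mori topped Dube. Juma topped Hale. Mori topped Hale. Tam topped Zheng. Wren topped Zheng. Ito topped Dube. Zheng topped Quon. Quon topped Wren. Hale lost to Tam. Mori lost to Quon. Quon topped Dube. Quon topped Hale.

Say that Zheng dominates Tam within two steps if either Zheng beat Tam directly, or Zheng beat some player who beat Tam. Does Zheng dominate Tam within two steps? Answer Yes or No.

Zheng did not beat Tam directly.
Zheng beat Juma, Quon, Hale, Ito, Dube. Of those, Dube beat Tam.

Yes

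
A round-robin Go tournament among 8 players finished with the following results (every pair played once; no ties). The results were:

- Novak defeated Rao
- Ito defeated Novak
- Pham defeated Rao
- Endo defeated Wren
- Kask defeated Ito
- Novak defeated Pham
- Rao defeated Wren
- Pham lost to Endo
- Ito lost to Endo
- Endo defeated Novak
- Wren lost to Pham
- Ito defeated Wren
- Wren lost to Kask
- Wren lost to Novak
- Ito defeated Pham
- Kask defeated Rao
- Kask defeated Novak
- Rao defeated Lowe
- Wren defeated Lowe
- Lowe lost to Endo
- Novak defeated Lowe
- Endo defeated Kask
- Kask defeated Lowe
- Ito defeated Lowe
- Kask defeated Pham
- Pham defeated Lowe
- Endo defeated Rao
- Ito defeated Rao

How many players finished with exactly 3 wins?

1

Win totals: Lowe 0, Pham 3, Ito 5, Rao 2, Kask 6, Wren 1, Endo 7, Novak 4.
Exactly 3: Pham — 1 player.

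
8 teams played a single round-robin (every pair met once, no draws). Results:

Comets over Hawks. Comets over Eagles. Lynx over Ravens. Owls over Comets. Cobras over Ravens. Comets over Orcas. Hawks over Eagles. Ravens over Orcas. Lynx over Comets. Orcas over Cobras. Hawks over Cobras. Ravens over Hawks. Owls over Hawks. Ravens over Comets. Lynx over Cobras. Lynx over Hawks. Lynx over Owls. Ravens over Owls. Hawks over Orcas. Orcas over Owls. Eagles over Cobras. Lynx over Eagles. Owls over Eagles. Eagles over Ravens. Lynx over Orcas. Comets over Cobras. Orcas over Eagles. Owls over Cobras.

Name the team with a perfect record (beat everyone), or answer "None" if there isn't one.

Lynx has 7 wins out of 7 opponents — a perfect record.

Lynx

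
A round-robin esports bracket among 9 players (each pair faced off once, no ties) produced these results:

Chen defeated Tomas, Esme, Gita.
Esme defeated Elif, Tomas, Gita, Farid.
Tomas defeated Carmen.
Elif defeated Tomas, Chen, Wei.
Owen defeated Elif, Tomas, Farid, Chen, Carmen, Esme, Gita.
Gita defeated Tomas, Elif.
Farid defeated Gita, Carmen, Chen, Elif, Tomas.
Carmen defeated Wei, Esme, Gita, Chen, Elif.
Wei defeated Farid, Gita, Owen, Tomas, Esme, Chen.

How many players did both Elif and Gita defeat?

1

Elif beat: Wei, Chen, Tomas.
Gita beat: Elif, Tomas.
Both beat: Tomas — 1.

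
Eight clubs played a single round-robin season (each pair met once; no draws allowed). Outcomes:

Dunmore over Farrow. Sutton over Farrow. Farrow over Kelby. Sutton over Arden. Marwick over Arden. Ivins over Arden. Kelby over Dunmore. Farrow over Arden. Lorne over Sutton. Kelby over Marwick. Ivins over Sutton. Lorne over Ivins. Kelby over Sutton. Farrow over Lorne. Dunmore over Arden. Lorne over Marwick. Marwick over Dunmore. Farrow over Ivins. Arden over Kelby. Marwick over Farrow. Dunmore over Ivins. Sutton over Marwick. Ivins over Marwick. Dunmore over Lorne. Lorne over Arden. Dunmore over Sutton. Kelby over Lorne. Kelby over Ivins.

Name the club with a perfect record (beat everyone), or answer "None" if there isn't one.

Highest win total is Kelby with 5 (out of 7 possible).
Kelby lost to Farrow, Arden, so no club went undefeated.

None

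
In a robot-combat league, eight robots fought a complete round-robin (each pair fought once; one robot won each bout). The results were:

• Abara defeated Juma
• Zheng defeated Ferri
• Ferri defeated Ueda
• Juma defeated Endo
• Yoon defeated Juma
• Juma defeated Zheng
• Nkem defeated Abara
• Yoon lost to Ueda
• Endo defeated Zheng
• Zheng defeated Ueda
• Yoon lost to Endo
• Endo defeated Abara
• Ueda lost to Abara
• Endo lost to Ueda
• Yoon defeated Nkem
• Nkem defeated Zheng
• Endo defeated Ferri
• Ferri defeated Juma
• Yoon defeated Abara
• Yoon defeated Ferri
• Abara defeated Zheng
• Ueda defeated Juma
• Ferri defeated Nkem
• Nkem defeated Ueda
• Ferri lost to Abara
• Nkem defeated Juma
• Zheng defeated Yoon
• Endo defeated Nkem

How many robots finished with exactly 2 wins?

1

Win totals: Juma 2, Yoon 4, Ueda 3, Ferri 3, Abara 4, Endo 5, Nkem 4, Zheng 3.
Exactly 2: Juma — 1 robot.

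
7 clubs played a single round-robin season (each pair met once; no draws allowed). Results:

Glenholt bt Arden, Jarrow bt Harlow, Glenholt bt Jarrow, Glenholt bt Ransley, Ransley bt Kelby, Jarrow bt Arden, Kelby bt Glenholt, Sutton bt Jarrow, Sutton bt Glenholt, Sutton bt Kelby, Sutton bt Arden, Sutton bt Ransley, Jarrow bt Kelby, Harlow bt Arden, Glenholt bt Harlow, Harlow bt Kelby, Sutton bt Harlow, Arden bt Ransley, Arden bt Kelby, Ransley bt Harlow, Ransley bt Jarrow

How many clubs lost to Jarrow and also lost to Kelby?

Jarrow beat: Kelby, Harlow, Arden.
Kelby beat: Glenholt.
No one was beaten by both.

0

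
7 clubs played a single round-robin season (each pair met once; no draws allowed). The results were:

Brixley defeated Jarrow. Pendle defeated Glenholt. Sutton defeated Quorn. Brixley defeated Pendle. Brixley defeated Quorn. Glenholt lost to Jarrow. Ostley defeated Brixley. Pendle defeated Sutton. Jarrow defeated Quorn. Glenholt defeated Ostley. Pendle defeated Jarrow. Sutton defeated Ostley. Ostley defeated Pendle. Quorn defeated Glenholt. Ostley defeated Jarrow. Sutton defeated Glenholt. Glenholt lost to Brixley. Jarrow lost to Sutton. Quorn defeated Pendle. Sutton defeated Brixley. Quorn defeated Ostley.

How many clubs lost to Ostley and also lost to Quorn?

1

Ostley beat: Pendle, Brixley, Jarrow.
Quorn beat: Pendle, Ostley, Glenholt.
Both beat: Pendle — 1.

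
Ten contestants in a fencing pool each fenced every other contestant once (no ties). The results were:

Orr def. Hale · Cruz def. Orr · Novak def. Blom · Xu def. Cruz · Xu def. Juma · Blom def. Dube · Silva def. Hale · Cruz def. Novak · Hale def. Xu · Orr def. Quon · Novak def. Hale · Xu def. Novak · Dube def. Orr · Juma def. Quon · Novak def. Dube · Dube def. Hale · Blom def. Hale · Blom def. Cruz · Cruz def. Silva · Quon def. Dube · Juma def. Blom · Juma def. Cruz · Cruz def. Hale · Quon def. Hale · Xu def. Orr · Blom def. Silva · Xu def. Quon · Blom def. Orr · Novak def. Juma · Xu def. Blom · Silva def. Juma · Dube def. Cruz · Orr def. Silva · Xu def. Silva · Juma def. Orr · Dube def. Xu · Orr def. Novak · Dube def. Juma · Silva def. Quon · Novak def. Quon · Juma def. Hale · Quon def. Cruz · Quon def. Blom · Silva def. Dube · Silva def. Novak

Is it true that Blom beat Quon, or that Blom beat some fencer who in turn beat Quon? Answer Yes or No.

Blom did not beat Quon directly.
Blom beat Hale, Silva, Orr, Cruz, Dube. Of those, Silva beat Quon.

Yes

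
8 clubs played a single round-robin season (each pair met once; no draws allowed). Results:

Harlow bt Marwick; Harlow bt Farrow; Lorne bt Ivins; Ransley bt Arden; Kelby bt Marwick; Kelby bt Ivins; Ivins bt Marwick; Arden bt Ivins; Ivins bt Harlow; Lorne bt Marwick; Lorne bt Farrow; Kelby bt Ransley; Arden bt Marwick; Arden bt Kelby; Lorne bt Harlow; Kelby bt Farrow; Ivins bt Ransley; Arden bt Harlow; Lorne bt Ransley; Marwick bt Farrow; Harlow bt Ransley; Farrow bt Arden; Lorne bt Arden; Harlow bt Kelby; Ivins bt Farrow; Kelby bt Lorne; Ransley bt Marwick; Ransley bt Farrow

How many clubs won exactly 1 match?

Win totals: Lorne 6, Farrow 1, Harlow 4, Marwick 1, Ransley 3, Ivins 4, Arden 4, Kelby 5.
Exactly 1: Farrow, Marwick — 2 clubs.

2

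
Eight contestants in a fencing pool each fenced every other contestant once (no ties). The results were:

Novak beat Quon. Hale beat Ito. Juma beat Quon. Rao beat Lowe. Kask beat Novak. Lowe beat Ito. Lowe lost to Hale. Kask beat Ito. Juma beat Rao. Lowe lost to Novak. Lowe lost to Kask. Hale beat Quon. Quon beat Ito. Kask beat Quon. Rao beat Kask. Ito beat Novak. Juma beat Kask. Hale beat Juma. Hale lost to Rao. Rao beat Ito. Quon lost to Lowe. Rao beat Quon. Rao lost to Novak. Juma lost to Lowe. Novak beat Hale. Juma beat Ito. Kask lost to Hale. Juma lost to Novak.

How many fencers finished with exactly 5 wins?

3

Win totals: Quon 1, Juma 4, Novak 5, Lowe 3, Hale 5, Ito 1, Kask 4, Rao 5.
Exactly 5: Novak, Hale, Rao — 3 fencers.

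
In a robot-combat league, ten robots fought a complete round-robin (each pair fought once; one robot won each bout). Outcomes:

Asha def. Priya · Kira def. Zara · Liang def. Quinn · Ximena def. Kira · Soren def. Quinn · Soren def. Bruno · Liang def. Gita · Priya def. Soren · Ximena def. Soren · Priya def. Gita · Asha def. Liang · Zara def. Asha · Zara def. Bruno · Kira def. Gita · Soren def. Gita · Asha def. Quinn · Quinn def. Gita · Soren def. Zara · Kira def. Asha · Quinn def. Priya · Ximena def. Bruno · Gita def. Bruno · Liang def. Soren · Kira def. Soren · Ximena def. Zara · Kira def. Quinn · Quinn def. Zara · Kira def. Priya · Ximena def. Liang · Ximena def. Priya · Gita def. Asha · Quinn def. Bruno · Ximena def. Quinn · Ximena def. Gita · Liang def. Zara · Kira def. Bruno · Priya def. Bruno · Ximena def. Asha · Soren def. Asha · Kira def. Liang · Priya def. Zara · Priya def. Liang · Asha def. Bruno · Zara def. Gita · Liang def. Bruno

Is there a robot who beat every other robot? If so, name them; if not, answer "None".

Ximena has 9 wins out of 9 opponents — a perfect record.

Ximena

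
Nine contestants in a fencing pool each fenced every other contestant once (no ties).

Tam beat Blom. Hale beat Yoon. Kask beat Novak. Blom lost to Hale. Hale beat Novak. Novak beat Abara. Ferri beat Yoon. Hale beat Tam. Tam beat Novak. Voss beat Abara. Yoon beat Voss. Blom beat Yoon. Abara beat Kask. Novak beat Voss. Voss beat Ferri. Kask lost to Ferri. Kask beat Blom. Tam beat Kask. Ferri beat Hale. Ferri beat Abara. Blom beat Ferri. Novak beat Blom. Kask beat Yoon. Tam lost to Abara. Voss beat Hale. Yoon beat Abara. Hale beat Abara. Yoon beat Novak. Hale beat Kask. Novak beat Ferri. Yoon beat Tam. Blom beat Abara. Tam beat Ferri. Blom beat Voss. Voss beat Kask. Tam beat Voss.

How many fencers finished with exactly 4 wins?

Win totals: Voss 4, Novak 4, Kask 3, Yoon 4, Tam 5, Abara 2, Hale 6, Blom 4, Ferri 4.
Exactly 4: Voss, Novak, Yoon, Blom, Ferri — 5 fencers.

5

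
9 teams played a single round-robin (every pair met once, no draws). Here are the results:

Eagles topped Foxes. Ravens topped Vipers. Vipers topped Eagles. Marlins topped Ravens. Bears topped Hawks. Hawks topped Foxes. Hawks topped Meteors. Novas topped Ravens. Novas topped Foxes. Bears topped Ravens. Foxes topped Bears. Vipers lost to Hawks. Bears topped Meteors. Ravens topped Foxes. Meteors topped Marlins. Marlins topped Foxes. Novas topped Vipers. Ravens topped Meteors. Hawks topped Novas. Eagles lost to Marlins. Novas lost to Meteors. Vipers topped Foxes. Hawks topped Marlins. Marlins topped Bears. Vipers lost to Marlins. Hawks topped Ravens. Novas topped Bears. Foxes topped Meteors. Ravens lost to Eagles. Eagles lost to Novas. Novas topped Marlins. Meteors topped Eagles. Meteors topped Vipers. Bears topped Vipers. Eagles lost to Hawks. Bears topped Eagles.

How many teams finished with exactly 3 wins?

Win totals: Hawks 7, Eagles 2, Foxes 2, Novas 6, Marlins 5, Vipers 2, Ravens 3, Meteors 4, Bears 5.
Exactly 3: Ravens — 1 team.

1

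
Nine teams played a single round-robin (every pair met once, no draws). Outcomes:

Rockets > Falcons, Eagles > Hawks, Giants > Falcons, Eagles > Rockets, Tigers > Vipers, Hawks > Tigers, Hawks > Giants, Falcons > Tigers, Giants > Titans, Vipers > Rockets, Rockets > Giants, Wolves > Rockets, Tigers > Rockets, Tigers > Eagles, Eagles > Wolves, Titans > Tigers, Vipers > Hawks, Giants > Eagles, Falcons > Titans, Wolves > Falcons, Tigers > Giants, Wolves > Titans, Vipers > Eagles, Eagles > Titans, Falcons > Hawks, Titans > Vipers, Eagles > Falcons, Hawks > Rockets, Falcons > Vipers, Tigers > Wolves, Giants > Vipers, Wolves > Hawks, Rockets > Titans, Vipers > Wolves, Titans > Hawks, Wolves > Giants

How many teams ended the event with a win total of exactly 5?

3

Win totals: Wolves 5, Giants 4, Vipers 4, Hawks 3, Titans 3, Tigers 5, Eagles 5, Falcons 4, Rockets 3.
Exactly 5: Wolves, Tigers, Eagles — 3 teams.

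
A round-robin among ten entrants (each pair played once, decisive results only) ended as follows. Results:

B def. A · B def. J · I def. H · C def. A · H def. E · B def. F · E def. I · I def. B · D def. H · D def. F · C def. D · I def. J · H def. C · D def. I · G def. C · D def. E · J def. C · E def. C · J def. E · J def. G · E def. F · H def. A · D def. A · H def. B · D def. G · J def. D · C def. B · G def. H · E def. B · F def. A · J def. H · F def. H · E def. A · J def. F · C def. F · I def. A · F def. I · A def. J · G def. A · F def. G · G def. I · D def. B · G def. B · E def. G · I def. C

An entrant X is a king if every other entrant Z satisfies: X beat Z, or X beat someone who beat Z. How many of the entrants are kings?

8

A cannot reach B, I in two steps.
B reaches everyone (king).
C reaches everyone (king).
D reaches everyone (king).
E reaches everyone (king).
F cannot reach D in two steps.
G reaches everyone (king).
H reaches everyone (king).
I reaches everyone (king).
J reaches everyone (king).
Kings: B, C, D, E, G, H, I, J — 8.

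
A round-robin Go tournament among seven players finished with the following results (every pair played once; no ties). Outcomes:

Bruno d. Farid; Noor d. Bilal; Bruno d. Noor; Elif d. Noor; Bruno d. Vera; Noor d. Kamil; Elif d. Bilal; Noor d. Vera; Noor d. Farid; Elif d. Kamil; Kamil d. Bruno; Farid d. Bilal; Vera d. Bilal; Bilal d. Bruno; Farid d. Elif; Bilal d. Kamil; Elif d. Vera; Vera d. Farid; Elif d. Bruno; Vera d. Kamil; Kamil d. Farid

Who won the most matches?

Win totals: Elif 5, Bilal 2, Noor 4, Bruno 3, Vera 3, Farid 2, Kamil 2.
Elif leads with 5 wins (next highest: 4).

Elif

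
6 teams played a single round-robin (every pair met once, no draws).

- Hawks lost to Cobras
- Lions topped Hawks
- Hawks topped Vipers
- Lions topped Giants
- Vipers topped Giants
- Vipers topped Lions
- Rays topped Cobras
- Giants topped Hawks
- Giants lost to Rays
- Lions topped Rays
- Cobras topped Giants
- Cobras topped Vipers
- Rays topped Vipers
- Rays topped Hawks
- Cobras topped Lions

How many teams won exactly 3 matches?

1

Win totals: Giants 1, Rays 4, Vipers 2, Cobras 4, Hawks 1, Lions 3.
Exactly 3: Lions — 1 team.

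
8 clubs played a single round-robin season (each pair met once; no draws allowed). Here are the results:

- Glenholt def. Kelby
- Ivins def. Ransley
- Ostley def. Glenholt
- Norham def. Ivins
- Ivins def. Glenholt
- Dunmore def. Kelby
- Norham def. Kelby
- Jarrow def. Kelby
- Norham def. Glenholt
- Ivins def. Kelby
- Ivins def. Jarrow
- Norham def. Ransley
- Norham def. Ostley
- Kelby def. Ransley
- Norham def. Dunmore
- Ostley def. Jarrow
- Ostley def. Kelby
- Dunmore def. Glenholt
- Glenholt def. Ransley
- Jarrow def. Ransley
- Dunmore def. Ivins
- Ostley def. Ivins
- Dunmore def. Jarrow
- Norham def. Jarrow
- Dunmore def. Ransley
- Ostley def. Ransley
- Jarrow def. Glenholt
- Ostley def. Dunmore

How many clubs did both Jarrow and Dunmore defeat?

Jarrow beat: Kelby, Ransley, Glenholt.
Dunmore beat: Kelby, Ransley, Ivins, Glenholt, Jarrow.
Both beat: Kelby, Ransley, Glenholt — 3.

3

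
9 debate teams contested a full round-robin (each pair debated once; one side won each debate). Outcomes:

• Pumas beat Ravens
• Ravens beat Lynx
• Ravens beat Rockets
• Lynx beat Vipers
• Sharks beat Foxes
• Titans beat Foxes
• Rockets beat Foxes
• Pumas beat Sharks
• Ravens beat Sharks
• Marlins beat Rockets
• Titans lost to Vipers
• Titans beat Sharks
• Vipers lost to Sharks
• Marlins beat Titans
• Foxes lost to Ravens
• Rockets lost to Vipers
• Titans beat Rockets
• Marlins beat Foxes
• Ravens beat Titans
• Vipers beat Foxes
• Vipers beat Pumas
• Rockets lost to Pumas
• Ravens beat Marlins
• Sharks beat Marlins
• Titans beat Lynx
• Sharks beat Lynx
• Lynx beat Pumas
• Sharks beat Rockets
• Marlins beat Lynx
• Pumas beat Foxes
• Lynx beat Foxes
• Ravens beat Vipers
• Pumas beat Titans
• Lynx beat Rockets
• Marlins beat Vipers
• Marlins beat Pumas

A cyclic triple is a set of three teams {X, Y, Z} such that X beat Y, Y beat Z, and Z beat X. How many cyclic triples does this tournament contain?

Win totals: Lynx 4, Marlins 6, Titans 4, Foxes 0, Sharks 5, Rockets 1, Pumas 5, Ravens 7, Vipers 4.
A team with w wins dominates both others in C(w,2) triples; summing gives 6 + 15 + 6 + 0 + 10 + 0 + 10 + 21 + 6 = 74 transitive triples.
Total triples C(9,3) = 84, so cyclic triples = 84 − 74 = 10.

10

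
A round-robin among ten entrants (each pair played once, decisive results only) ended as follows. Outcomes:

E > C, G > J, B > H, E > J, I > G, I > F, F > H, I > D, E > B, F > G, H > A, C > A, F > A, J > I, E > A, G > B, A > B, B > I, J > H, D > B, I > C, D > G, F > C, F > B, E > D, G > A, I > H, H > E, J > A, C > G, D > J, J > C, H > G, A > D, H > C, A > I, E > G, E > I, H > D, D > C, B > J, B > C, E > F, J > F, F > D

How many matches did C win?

C's results: beat A, G; lost to B, D, E, F, H, I, J.
That is 2 wins.

2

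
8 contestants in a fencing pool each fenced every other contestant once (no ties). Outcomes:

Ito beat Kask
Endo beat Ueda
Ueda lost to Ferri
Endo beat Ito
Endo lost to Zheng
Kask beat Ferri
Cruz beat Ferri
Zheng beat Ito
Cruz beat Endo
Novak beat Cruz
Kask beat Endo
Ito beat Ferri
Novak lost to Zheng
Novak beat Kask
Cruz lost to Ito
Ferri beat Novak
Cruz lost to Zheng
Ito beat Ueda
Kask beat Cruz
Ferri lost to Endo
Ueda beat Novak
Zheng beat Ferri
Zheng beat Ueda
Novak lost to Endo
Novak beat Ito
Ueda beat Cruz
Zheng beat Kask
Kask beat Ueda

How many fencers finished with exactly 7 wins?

Win totals: Ito 4, Endo 4, Novak 3, Ferri 2, Ueda 2, Cruz 2, Kask 4, Zheng 7.
Exactly 7: Zheng — 1 fencer.

1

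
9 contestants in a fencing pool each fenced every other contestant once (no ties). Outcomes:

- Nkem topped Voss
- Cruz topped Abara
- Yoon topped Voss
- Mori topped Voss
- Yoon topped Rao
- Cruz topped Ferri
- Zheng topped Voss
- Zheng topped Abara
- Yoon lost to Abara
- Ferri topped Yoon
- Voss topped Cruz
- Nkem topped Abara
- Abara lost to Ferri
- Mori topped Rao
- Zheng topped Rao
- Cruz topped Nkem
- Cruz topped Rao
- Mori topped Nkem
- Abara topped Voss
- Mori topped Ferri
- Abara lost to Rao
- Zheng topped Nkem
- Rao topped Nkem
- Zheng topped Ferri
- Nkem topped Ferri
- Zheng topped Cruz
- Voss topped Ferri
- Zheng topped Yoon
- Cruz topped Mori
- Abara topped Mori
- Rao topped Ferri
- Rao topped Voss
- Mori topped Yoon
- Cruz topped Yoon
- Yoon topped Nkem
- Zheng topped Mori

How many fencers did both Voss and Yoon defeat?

0

Voss beat: Cruz, Ferri.
Yoon beat: Rao, Nkem, Voss.
No one was beaten by both.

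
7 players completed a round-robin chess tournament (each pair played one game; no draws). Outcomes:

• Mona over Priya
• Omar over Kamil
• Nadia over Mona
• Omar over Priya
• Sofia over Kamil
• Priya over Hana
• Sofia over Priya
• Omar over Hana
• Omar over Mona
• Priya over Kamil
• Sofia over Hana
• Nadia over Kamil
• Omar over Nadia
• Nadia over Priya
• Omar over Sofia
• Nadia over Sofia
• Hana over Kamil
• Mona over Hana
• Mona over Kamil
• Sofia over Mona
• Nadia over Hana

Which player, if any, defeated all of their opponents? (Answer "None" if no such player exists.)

Omar

Omar has 6 wins out of 6 opponents — a perfect record.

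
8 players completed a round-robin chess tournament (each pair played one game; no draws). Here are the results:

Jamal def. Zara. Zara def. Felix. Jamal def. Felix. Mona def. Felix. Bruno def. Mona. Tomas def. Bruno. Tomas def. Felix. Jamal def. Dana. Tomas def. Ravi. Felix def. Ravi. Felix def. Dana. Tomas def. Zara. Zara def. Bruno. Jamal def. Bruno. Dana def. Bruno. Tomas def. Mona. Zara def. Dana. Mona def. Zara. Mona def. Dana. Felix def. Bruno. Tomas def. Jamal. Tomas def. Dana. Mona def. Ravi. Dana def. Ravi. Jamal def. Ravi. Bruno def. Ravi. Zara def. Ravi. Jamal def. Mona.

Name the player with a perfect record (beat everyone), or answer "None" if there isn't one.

Tomas

Tomas has 7 wins out of 7 opponents — a perfect record.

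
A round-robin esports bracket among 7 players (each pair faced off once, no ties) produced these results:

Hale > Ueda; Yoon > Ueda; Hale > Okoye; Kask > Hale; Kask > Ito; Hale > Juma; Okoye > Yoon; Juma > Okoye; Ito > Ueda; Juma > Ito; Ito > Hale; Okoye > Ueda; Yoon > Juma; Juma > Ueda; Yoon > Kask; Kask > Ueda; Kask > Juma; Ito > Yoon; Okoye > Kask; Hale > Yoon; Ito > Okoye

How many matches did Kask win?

Kask's results: beat Ueda, Ito, Juma, Hale; lost to Yoon, Okoye.
That is 4 wins.

4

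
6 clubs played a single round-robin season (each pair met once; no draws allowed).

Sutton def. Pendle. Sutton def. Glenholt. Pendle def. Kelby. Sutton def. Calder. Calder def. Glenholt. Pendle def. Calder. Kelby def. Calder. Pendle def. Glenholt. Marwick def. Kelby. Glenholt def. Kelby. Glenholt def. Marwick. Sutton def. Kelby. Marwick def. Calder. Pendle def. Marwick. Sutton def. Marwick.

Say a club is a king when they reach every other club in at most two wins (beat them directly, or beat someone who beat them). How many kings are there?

1

Sutton reaches everyone (king).
Kelby cannot reach Sutton, Pendle, Marwick in two steps.
Glenholt cannot reach Sutton, Pendle in two steps.
Pendle cannot reach Sutton in two steps.
Marwick cannot reach Sutton, Pendle in two steps.
Calder cannot reach Sutton, Pendle in two steps.
Kings: Sutton — 1.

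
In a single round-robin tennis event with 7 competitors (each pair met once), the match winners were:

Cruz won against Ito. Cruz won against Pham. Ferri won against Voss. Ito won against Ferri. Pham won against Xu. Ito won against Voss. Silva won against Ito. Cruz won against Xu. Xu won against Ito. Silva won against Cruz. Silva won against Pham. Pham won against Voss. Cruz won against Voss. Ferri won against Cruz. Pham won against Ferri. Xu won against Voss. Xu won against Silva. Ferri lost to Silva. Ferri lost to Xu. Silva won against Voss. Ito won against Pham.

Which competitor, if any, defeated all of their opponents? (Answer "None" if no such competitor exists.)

None

Highest win total is Silva with 5 (out of 6 possible).
Silva lost to Xu, so no competitor went undefeated.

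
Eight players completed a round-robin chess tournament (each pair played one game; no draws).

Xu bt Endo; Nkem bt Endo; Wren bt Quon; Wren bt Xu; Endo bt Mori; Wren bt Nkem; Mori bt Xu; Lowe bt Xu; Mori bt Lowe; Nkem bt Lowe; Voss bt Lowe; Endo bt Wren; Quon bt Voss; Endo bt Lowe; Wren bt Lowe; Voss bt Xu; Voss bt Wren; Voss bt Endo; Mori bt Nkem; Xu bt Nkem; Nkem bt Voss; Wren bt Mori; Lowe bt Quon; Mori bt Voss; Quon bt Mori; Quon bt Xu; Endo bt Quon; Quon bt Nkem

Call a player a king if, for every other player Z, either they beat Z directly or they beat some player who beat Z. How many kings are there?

Endo reaches everyone (king).
Voss reaches everyone (king).
Xu reaches everyone (king).
Mori reaches everyone (king).
Quon reaches everyone (king).
Nkem reaches everyone (king).
Wren reaches everyone (king).
Lowe cannot reach Wren in two steps.
Kings: Endo, Voss, Xu, Mori, Quon, Nkem, Wren — 7.

7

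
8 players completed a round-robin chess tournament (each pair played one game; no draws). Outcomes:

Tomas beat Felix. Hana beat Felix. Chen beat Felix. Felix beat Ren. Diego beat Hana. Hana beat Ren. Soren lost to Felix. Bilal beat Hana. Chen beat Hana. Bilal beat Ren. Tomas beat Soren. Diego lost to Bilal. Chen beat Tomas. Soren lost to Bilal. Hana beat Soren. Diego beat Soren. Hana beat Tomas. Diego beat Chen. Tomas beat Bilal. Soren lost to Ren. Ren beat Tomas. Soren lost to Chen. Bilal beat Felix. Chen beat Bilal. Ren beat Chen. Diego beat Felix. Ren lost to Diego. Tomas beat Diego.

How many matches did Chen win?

Chen's results: beat Soren, Hana, Felix, Bilal, Tomas; lost to Diego, Ren.
That is 5 wins.

5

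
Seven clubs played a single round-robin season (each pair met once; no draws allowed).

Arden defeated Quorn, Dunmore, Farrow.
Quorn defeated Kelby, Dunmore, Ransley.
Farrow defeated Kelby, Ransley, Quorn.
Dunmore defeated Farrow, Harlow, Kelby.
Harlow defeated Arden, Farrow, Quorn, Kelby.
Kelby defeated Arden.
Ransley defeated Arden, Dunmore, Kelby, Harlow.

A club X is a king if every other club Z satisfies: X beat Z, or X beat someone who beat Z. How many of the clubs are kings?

6

Kelby cannot reach Ransley, Harlow in two steps.
Farrow reaches everyone (king).
Arden reaches everyone (king).
Quorn reaches everyone (king).
Ransley reaches everyone (king).
Harlow reaches everyone (king).
Dunmore reaches everyone (king).
Kings: Farrow, Arden, Quorn, Ransley, Harlow, Dunmore — 6.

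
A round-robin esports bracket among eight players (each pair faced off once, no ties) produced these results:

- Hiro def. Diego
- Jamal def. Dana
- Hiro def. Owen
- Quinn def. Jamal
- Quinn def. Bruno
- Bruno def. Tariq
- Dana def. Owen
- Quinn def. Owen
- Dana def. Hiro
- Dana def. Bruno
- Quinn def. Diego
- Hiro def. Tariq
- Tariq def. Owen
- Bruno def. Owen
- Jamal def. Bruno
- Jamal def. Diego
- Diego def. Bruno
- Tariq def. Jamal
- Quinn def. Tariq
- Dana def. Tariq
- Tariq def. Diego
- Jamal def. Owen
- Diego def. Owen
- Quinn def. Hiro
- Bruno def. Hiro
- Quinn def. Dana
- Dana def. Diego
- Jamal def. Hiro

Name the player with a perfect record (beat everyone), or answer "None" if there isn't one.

Quinn has 7 wins out of 7 opponents — a perfect record.

Quinn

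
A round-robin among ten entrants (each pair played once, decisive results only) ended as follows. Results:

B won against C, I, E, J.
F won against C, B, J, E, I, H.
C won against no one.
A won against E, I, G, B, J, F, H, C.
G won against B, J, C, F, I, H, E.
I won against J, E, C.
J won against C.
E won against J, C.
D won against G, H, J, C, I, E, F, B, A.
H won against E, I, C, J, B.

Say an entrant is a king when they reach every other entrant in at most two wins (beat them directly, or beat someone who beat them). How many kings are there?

1

A cannot reach D in two steps.
B cannot reach A, D, F, G, H in two steps.
C cannot reach A, B, D, E, F, G, H, I, J in two steps.
D reaches everyone (king).
E cannot reach A, B, D, F, G, H, I in two steps.
F cannot reach A, D, G in two steps.
G cannot reach A, D in two steps.
H cannot reach A, D, F, G in two steps.
I cannot reach A, B, D, F, G, H in two steps.
J cannot reach A, B, D, E, F, G, H, I in two steps.
Kings: D — 1.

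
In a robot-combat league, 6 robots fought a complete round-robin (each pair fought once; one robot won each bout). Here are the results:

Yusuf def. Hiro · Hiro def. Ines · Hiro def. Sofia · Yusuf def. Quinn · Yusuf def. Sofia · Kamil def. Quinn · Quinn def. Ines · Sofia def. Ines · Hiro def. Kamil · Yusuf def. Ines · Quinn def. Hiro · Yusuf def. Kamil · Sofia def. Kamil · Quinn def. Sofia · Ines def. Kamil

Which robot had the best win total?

Yusuf

Win totals: Sofia 2, Ines 1, Yusuf 5, Hiro 3, Kamil 1, Quinn 3.
Yusuf leads with 5 wins (next highest: 3).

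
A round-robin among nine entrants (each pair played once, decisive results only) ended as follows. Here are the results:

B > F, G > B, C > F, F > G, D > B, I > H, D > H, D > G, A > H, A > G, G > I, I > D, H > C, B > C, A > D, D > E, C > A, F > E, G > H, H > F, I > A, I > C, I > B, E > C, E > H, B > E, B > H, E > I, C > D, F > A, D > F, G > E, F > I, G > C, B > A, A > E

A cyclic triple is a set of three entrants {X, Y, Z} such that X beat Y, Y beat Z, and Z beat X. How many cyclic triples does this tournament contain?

25

Win totals: A 4, B 5, C 3, D 5, E 3, F 4, G 5, H 2, I 5.
An entrant with w wins dominates both others in C(w,2) triples; summing gives 6 + 10 + 3 + 10 + 3 + 6 + 10 + 1 + 10 = 59 transitive triples.
Total triples C(9,3) = 84, so cyclic triples = 84 − 59 = 25.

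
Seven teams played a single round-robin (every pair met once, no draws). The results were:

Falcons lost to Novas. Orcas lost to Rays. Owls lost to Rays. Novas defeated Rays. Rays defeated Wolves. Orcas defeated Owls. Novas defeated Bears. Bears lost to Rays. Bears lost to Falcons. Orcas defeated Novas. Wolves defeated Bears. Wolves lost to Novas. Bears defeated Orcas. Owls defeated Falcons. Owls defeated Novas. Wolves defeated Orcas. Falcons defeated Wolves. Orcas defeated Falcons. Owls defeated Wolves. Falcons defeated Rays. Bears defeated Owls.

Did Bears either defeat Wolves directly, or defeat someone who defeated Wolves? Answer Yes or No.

Bears did not beat Wolves directly.
Bears beat Owls, Orcas. Of those, Owls beat Wolves.

Yes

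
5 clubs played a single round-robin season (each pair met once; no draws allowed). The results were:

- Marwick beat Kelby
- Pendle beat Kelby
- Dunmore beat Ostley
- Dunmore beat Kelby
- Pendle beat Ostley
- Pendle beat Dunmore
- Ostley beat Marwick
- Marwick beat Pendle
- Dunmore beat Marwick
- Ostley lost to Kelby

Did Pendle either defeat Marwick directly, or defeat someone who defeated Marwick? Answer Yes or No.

Pendle did not beat Marwick directly.
Pendle beat Dunmore, Ostley, Kelby. Of those, Dunmore beat Marwick.

Yes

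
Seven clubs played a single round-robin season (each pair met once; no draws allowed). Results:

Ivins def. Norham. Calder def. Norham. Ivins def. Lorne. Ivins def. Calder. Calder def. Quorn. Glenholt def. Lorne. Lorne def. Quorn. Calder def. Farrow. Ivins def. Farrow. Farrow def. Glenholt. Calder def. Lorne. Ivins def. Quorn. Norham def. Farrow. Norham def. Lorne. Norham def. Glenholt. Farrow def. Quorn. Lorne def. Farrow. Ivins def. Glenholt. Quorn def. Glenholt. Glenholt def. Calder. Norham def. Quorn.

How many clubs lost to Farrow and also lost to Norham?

2

Farrow beat: Glenholt, Quorn.
Norham beat: Glenholt, Farrow, Lorne, Quorn.
Both beat: Glenholt, Quorn — 2.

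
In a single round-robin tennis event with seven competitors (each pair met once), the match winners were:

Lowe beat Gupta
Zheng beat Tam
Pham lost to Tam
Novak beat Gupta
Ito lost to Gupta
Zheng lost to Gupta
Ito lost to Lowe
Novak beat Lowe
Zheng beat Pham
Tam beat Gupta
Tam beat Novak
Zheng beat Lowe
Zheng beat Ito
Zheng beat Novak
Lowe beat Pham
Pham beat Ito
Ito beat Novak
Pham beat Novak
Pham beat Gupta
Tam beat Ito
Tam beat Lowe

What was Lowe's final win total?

3

Lowe's results: beat Ito, Gupta, Pham; lost to Tam, Novak, Zheng.
That is 3 wins.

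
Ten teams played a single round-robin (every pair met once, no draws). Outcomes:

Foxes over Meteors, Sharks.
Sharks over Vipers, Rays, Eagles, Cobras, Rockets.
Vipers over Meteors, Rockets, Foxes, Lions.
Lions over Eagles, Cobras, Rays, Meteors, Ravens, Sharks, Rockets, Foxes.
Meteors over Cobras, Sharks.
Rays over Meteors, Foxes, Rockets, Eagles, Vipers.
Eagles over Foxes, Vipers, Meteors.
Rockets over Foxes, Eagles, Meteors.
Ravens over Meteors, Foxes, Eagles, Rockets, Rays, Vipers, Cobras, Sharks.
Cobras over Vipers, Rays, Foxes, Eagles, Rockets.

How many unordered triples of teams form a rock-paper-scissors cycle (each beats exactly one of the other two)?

20

Win totals: Eagles 3, Ravens 8, Rockets 3, Cobras 5, Vipers 4, Meteors 2, Foxes 2, Rays 5, Lions 8, Sharks 5.
A team with w wins dominates both others in C(w,2) triples; summing gives 3 + 28 + 3 + 10 + 6 + 1 + 1 + 10 + 28 + 10 = 100 transitive triples.
Total triples C(10,3) = 120, so cyclic triples = 120 − 100 = 20.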